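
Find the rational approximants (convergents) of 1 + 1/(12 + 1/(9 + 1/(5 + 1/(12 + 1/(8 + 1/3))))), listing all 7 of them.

Using the convergent recurrence p_i = a_i*p_{i-1} + p_{i-2}, q_i = a_i*q_{i-1} + q_{i-2} with p_{-2}=0, p_{-1}=1, q_{-2}=1, q_{-1}=0:
  i=0: a_0=1, p_0 = 1*1 + 0 = 1, q_0 = 1*0 + 1 = 1.
  i=1: a_1=12, p_1 = 12*1 + 1 = 13, q_1 = 12*1 + 0 = 12.
  i=2: a_2=9, p_2 = 9*13 + 1 = 118, q_2 = 9*12 + 1 = 109.
  i=3: a_3=5, p_3 = 5*118 + 13 = 603, q_3 = 5*109 + 12 = 557.
  i=4: a_4=12, p_4 = 12*603 + 118 = 7354, q_4 = 12*557 + 109 = 6793.
  i=5: a_5=8, p_5 = 8*7354 + 603 = 59435, q_5 = 8*6793 + 557 = 54901.
  i=6: a_6=3, p_6 = 3*59435 + 7354 = 185659, q_6 = 3*54901 + 6793 = 171496.

1/1, 13/12, 118/109, 603/557, 7354/6793, 59435/54901, 185659/171496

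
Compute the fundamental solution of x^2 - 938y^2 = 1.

First expand sqrt(938) as a continued fraction. With x_i = (sqrt(938) + m_i)/d_i and (m_0, d_0) = (0, 1): a_0 = floor(sqrt(938)) = 30, since 30^2 = 900 <= 938 < 961 = 31^2.
Iterate m_{i+1} = d_i*a_i - m_i, d_{i+1} = (938 - m_{i+1}^2)/d_i, a_{i+1} = floor((a_0 + m_{i+1})/d_{i+1}):
  m_1 = 1*30 - 0 = 30, d_1 = (938 - 30^2)/1 = 38/1 = 38, a_1 = floor((30 + 30)/38) = 1.
  m_2 = 38*1 - 30 = 8, d_2 = (938 - 8^2)/38 = 874/38 = 23, a_2 = floor((30 + 8)/23) = 1.
  m_3 = 23*1 - 8 = 15, d_3 = (938 - 15^2)/23 = 713/23 = 31, a_3 = floor((30 + 15)/31) = 1.
  m_4 = 31*1 - 15 = 16, d_4 = (938 - 16^2)/31 = 682/31 = 22, a_4 = floor((30 + 16)/22) = 2.
  m_5 = 22*2 - 16 = 28, d_5 = (938 - 28^2)/22 = 154/22 = 7, a_5 = floor((30 + 28)/7) = 8.
  m_6 = 7*8 - 28 = 28, d_6 = (938 - 28^2)/7 = 154/7 = 22, a_6 = floor((30 + 28)/22) = 2.
  m_7 = 22*2 - 28 = 16, d_7 = (938 - 16^2)/22 = 682/22 = 31, a_7 = floor((30 + 16)/31) = 1.
  m_8 = 31*1 - 16 = 15, d_8 = (938 - 15^2)/31 = 713/31 = 23, a_8 = floor((30 + 15)/23) = 1.
  m_9 = 23*1 - 15 = 8, d_9 = (938 - 8^2)/23 = 874/23 = 38, a_9 = floor((30 + 8)/38) = 1.
  m_10 = 38*1 - 8 = 30, d_10 = (938 - 30^2)/38 = 38/38 = 1, a_10 = floor((30 + 30)/1) = 60.
  m_11 = 1*60 - 30 = 30, d_11 = (938 - 30^2)/1 = 38/1 = 38: (m_11, d_11) = (m_1, d_1) = (30, 38), so from here the quotients repeat a_1, ..., a_10; the period length is 10.
So sqrt(938) = [30; (1, 1, 1, 2, 8, 2, 1, 1, 1, 60)] with period length k = 10.
k is even, so the fundamental solution of x^2 - 938y^2 = 1 is (p_{k-1}, q_{k-1}) = (p_9, q_9); compute convergents through index 9.
Convergents (p_i = a_i*p_{i-1} + p_{i-2}, q_i = a_i*q_{i-1} + q_{i-2} with p_{-2}=0, p_{-1}=1, q_{-2}=1, q_{-1}=0):
  i=0: a_0=30, p_0 = 30*1 + 0 = 30, q_0 = 30*0 + 1 = 1.
  i=1: a_1=1, p_1 = 1*30 + 1 = 31, q_1 = 1*1 + 0 = 1.
  i=2: a_2=1, p_2 = 1*31 + 30 = 61, q_2 = 1*1 + 1 = 2.
  i=3: a_3=1, p_3 = 1*61 + 31 = 92, q_3 = 1*2 + 1 = 3.
  i=4: a_4=2, p_4 = 2*92 + 61 = 245, q_4 = 2*3 + 2 = 8.
  i=5: a_5=8, p_5 = 8*245 + 92 = 2052, q_5 = 8*8 + 3 = 67.
  i=6: a_6=2, p_6 = 2*2052 + 245 = 4349, q_6 = 2*67 + 8 = 142.
  i=7: a_7=1, p_7 = 1*4349 + 2052 = 6401, q_7 = 1*142 + 67 = 209.
  i=8: a_8=1, p_8 = 1*6401 + 4349 = 10750, q_8 = 1*209 + 142 = 351.
  i=9: a_9=1, p_9 = 1*10750 + 6401 = 17151, q_9 = 1*351 + 209 = 560.
Check: 17151^2 - 938*560^2 = 294156801 - 294156800 = 1, so (x, y) = (17151, 560) solves the equation, and by the theorem it is the least positive solution.

(x, y) = (17151, 560)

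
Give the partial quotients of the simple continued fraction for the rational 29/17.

[1; 1, 2, 2, 2]

Run the Euclidean algorithm on 29 and 17; the successive quotients are the partial quotients a_0, a_1, ... (each step inverts the fractional part left over by the previous one):
  29 = 1*17 + 12, so a_0 = 1.
  17 = 1*12 + 5, so a_1 = 1.
  12 = 2*5 + 2, so a_2 = 2.
  5 = 2*2 + 1, so a_3 = 2.
  2 = 2*1 + 0, so a_4 = 2.
The remainder reaches 0 after 5 divisions, so the expansion has 5 partial quotients, read off in order.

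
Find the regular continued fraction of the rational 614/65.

[9; 2, 4, 7]

Run the Euclidean algorithm on 614 and 65; the successive quotients are the partial quotients a_0, a_1, ... (each step inverts the fractional part left over by the previous one):
  614 = 9*65 + 29, so a_0 = 9.
  65 = 2*29 + 7, so a_1 = 2.
  29 = 4*7 + 1, so a_2 = 4.
  7 = 7*1 + 0, so a_3 = 7.
The remainder reaches 0 after 4 divisions, so the expansion has 4 partial quotients, read off in order.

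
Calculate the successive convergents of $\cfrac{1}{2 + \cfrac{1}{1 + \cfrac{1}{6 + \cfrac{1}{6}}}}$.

Using the convergent recurrence p_i = a_i*p_{i-1} + p_{i-2}, q_i = a_i*q_{i-1} + q_{i-2} with p_{-2}=0, p_{-1}=1, q_{-2}=1, q_{-1}=0:
  i=0: a_0=0, p_0 = 0*1 + 0 = 0, q_0 = 0*0 + 1 = 1.
  i=1: a_1=2, p_1 = 2*0 + 1 = 1, q_1 = 2*1 + 0 = 2.
  i=2: a_2=1, p_2 = 1*1 + 0 = 1, q_2 = 1*2 + 1 = 3.
  i=3: a_3=6, p_3 = 6*1 + 1 = 7, q_3 = 6*3 + 2 = 20.
  i=4: a_4=6, p_4 = 6*7 + 1 = 43, q_4 = 6*20 + 3 = 123.

0/1, 1/2, 1/3, 7/20, 43/123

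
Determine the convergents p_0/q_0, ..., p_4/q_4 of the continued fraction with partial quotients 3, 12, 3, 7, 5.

3/1, 37/12, 114/37, 835/271, 4289/1392

Using the convergent recurrence p_i = a_i*p_{i-1} + p_{i-2}, q_i = a_i*q_{i-1} + q_{i-2} with p_{-2}=0, p_{-1}=1, q_{-2}=1, q_{-1}=0:
  i=0: a_0=3, p_0 = 3*1 + 0 = 3, q_0 = 3*0 + 1 = 1.
  i=1: a_1=12, p_1 = 12*3 + 1 = 37, q_1 = 12*1 + 0 = 12.
  i=2: a_2=3, p_2 = 3*37 + 3 = 114, q_2 = 3*12 + 1 = 37.
  i=3: a_3=7, p_3 = 7*114 + 37 = 835, q_3 = 7*37 + 12 = 271.
  i=4: a_4=5, p_4 = 5*835 + 114 = 4289, q_4 = 5*271 + 37 = 1392.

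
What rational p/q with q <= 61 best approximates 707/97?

Expand x = 707/97 as a continued fraction with the Euclidean algorithm:
  707 = 7*97 + 28, so a_0 = 7.
  97 = 3*28 + 13, so a_1 = 3.
  28 = 2*13 + 2, so a_2 = 2.
  13 = 6*2 + 1, so a_3 = 6.
  2 = 2*1 + 0, so a_4 = 2.
so x = [7; 3, 2, 6, 2].
Convergents (p_i = a_i*p_{i-1} + p_{i-2}, q_i = a_i*q_{i-1} + q_{i-2} with p_{-2}=0, p_{-1}=1, q_{-2}=1, q_{-1}=0), until the denominator exceeds 61:
  i=0: a_0=7, p_0 = 7*1 + 0 = 7, q_0 = 7*0 + 1 = 1.
  i=1: a_1=3, p_1 = 3*7 + 1 = 22, q_1 = 3*1 + 0 = 3.
  i=2: a_2=2, p_2 = 2*22 + 7 = 51, q_2 = 2*3 + 1 = 7.
  i=3: a_3=6, p_3 = 6*51 + 22 = 328, q_3 = 6*7 + 3 = 45.
  i=4: a_4=2, p_4 = 2*328 + 51 = 707, q_4 = 2*45 + 7 = 97.
q_4 = 97 > 61, so the last convergent with denominator <= 61 is p_3/q_3 = 328/45.
The closest fraction with denominator <= 61 is either p_3/q_3 or the intermediate fraction (k*p_3 + p_2)/(k*q_3 + q_2) with the largest k >= 1 whose denominator stays <= 61; these approach x as k grows, and every other convergent or intermediate fraction in range is farther away.
Largest k: floor((61 - q_2)/q_3) = floor((61 - 7)/45) = 1.
That gives (1*328 + 51)/(1*45 + 7) = 379/52.
Compare the errors: |x - 328/45| = |707*45 - 328*97|/(97*45) = 1/4365, and |x - 379/52| = |707*52 - 379*97|/(97*52) = 1/5044.
Cross-multiplying, 1*4365 = 4365 < 5044 = 1*5044, so 1/5044 is smaller: the intermediate fraction 379/52 is closer to x than 328/45.

379/52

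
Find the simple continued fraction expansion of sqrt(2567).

Write x_i = (sqrt(2567) + m_i)/d_i with (m_0, d_0) = (0, 1). a_0 = floor(sqrt(2567)) = 50, since 50^2 = 2500 <= 2567 < 2601 = 51^2.
Iterate m_{i+1} = d_i*a_i - m_i, d_{i+1} = (2567 - m_{i+1}^2)/d_i, a_{i+1} = floor((a_0 + m_{i+1})/d_{i+1}):
  m_1 = 1*50 - 0 = 50, d_1 = (2567 - 50^2)/1 = 67/1 = 67, a_1 = floor((50 + 50)/67) = 1.
  m_2 = 67*1 - 50 = 17, d_2 = (2567 - 17^2)/67 = 2278/67 = 34, a_2 = floor((50 + 17)/34) = 1.
  m_3 = 34*1 - 17 = 17, d_3 = (2567 - 17^2)/34 = 2278/34 = 67, a_3 = floor((50 + 17)/67) = 1.
  m_4 = 67*1 - 17 = 50, d_4 = (2567 - 50^2)/67 = 67/67 = 1, a_4 = floor((50 + 50)/1) = 100.
  m_5 = 1*100 - 50 = 50, d_5 = (2567 - 50^2)/1 = 67/1 = 67: (m_5, d_5) = (m_1, d_1) = (50, 67), so from here the quotients repeat a_1, ..., a_4; the period length is 4.
Hence the expansion of sqrt(2567) is a_0 = 50 followed by the repeating block 1, 1, 1, 100 (period 4).

[50; (1, 1, 1, 100)]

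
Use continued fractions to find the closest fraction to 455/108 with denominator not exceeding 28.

Expand x = 455/108 as a continued fraction with the Euclidean algorithm:
  455 = 4*108 + 23, so a_0 = 4.
  108 = 4*23 + 16, so a_1 = 4.
  23 = 1*16 + 7, so a_2 = 1.
  16 = 2*7 + 2, so a_3 = 2.
  7 = 3*2 + 1, so a_4 = 3.
  2 = 2*1 + 0, so a_5 = 2.
so x = [4; 4, 1, 2, 3, 2].
Convergents (p_i = a_i*p_{i-1} + p_{i-2}, q_i = a_i*q_{i-1} + q_{i-2} with p_{-2}=0, p_{-1}=1, q_{-2}=1, q_{-1}=0), until the denominator exceeds 28:
  i=0: a_0=4, p_0 = 4*1 + 0 = 4, q_0 = 4*0 + 1 = 1.
  i=1: a_1=4, p_1 = 4*4 + 1 = 17, q_1 = 4*1 + 0 = 4.
  i=2: a_2=1, p_2 = 1*17 + 4 = 21, q_2 = 1*4 + 1 = 5.
  i=3: a_3=2, p_3 = 2*21 + 17 = 59, q_3 = 2*5 + 4 = 14.
  i=4: a_4=3, p_4 = 3*59 + 21 = 198, q_4 = 3*14 + 5 = 47.
q_4 = 47 > 28, so the last convergent with denominator <= 28 is p_3/q_3 = 59/14.
The closest fraction with denominator <= 28 is either p_3/q_3 or the intermediate fraction (k*p_3 + p_2)/(k*q_3 + q_2) with the largest k >= 1 whose denominator stays <= 28; these approach x as k grows, and every other convergent or intermediate fraction in range is farther away.
Largest k: floor((28 - q_2)/q_3) = floor((28 - 5)/14) = 1.
That gives (1*59 + 21)/(1*14 + 5) = 80/19.
Compare the errors: |x - 59/14| = |455*14 - 59*108|/(108*14) = 2/1512, and |x - 80/19| = |455*19 - 80*108|/(108*19) = 5/2052.
Cross-multiplying, 2*2052 = 4104 < 7560 = 5*1512, so 2/1512 is smaller: the convergent 59/14 is closer to x than 80/19.

59/14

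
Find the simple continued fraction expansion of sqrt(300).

Write x_i = (sqrt(300) + m_i)/d_i with (m_0, d_0) = (0, 1). a_0 = floor(sqrt(300)) = 17, since 17^2 = 289 <= 300 < 324 = 18^2.
Iterate m_{i+1} = d_i*a_i - m_i, d_{i+1} = (300 - m_{i+1}^2)/d_i, a_{i+1} = floor((a_0 + m_{i+1})/d_{i+1}):
  m_1 = 1*17 - 0 = 17, d_1 = (300 - 17^2)/1 = 11/1 = 11, a_1 = floor((17 + 17)/11) = 3.
  m_2 = 11*3 - 17 = 16, d_2 = (300 - 16^2)/11 = 44/11 = 4, a_2 = floor((17 + 16)/4) = 8.
  m_3 = 4*8 - 16 = 16, d_3 = (300 - 16^2)/4 = 44/4 = 11, a_3 = floor((17 + 16)/11) = 3.
  m_4 = 11*3 - 16 = 17, d_4 = (300 - 17^2)/11 = 11/11 = 1, a_4 = floor((17 + 17)/1) = 34.
  m_5 = 1*34 - 17 = 17, d_5 = (300 - 17^2)/1 = 11/1 = 11: (m_5, d_5) = (m_1, d_1) = (17, 11), so from here the quotients repeat a_1, ..., a_4; the period length is 4.
Hence the expansion of sqrt(300) is a_0 = 17 followed by the repeating block 3, 8, 3, 34 (period 4).

[17; (3, 8, 3, 34)]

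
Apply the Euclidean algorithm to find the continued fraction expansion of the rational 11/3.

[3; 1, 2]

Run the Euclidean algorithm on 11 and 3; the successive quotients are the partial quotients a_0, a_1, ... (each step inverts the fractional part left over by the previous one):
  11 = 3*3 + 2, so a_0 = 3.
  3 = 1*2 + 1, so a_1 = 1.
  2 = 2*1 + 0, so a_2 = 2.
The remainder reaches 0 after 3 divisions, so the expansion has 3 partial quotients, read off in order.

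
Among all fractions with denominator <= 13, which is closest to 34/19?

Expand x = 34/19 as a continued fraction with the Euclidean algorithm:
  34 = 1*19 + 15, so a_0 = 1.
  19 = 1*15 + 4, so a_1 = 1.
  15 = 3*4 + 3, so a_2 = 3.
  4 = 1*3 + 1, so a_3 = 1.
  3 = 3*1 + 0, so a_4 = 3.
so x = [1; 1, 3, 1, 3].
Convergents (p_i = a_i*p_{i-1} + p_{i-2}, q_i = a_i*q_{i-1} + q_{i-2} with p_{-2}=0, p_{-1}=1, q_{-2}=1, q_{-1}=0), until the denominator exceeds 13:
  i=0: a_0=1, p_0 = 1*1 + 0 = 1, q_0 = 1*0 + 1 = 1.
  i=1: a_1=1, p_1 = 1*1 + 1 = 2, q_1 = 1*1 + 0 = 1.
  i=2: a_2=3, p_2 = 3*2 + 1 = 7, q_2 = 3*1 + 1 = 4.
  i=3: a_3=1, p_3 = 1*7 + 2 = 9, q_3 = 1*4 + 1 = 5.
  i=4: a_4=3, p_4 = 3*9 + 7 = 34, q_4 = 3*5 + 4 = 19.
q_4 = 19 > 13, so the last convergent with denominator <= 13 is p_3/q_3 = 9/5.
The closest fraction with denominator <= 13 is either p_3/q_3 or the intermediate fraction (k*p_3 + p_2)/(k*q_3 + q_2) with the largest k >= 1 whose denominator stays <= 13; these approach x as k grows, and every other convergent or intermediate fraction in range is farther away.
Largest k: floor((13 - q_2)/q_3) = floor((13 - 4)/5) = 1.
That gives (1*9 + 7)/(1*5 + 4) = 16/9.
Compare the errors: |x - 9/5| = |34*5 - 9*19|/(19*5) = 1/95, and |x - 16/9| = |34*9 - 16*19|/(19*9) = 2/171.
Cross-multiplying, 1*171 = 171 < 190 = 2*95, so 1/95 is smaller: the convergent 9/5 is closer to x than 16/9.

9/5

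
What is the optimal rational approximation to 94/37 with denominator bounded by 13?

Expand x = 94/37 as a continued fraction with the Euclidean algorithm:
  94 = 2*37 + 20, so a_0 = 2.
  37 = 1*20 + 17, so a_1 = 1.
  20 = 1*17 + 3, so a_2 = 1.
  17 = 5*3 + 2, so a_3 = 5.
  3 = 1*2 + 1, so a_4 = 1.
  2 = 2*1 + 0, so a_5 = 2.
so x = [2; 1, 1, 5, 1, 2].
Convergents (p_i = a_i*p_{i-1} + p_{i-2}, q_i = a_i*q_{i-1} + q_{i-2} with p_{-2}=0, p_{-1}=1, q_{-2}=1, q_{-1}=0), until the denominator exceeds 13:
  i=0: a_0=2, p_0 = 2*1 + 0 = 2, q_0 = 2*0 + 1 = 1.
  i=1: a_1=1, p_1 = 1*2 + 1 = 3, q_1 = 1*1 + 0 = 1.
  i=2: a_2=1, p_2 = 1*3 + 2 = 5, q_2 = 1*1 + 1 = 2.
  i=3: a_3=5, p_3 = 5*5 + 3 = 28, q_3 = 5*2 + 1 = 11.
  i=4: a_4=1, p_4 = 1*28 + 5 = 33, q_4 = 1*11 + 2 = 13.
  i=5: a_5=2, p_5 = 2*33 + 28 = 94, q_5 = 2*13 + 11 = 37.
q_5 = 37 > 13, so the last convergent with denominator <= 13 is p_4/q_4 = 33/13.
The closest fraction with denominator <= 13 is either p_4/q_4 or the intermediate fraction (k*p_4 + p_3)/(k*q_4 + q_3) with the largest k >= 1 whose denominator stays <= 13; these approach x as k grows, and every other convergent or intermediate fraction in range is farther away.
Largest k: floor((13 - q_3)/q_4) = floor((13 - 11)/13) = 0.
Since k = 0, no intermediate fraction beyond p_4/q_4 has denominator <= 13, so the convergent 33/13 is the closest (its error is |94*13 - 33*37|/(37*13) = 1/481).

33/13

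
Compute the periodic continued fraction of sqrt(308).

[17; (1, 1, 4, 1, 1, 34)]

Write x_i = (sqrt(308) + m_i)/d_i with (m_0, d_0) = (0, 1). a_0 = floor(sqrt(308)) = 17, since 17^2 = 289 <= 308 < 324 = 18^2.
Iterate m_{i+1} = d_i*a_i - m_i, d_{i+1} = (308 - m_{i+1}^2)/d_i, a_{i+1} = floor((a_0 + m_{i+1})/d_{i+1}):
  m_1 = 1*17 - 0 = 17, d_1 = (308 - 17^2)/1 = 19/1 = 19, a_1 = floor((17 + 17)/19) = 1.
  m_2 = 19*1 - 17 = 2, d_2 = (308 - 2^2)/19 = 304/19 = 16, a_2 = floor((17 + 2)/16) = 1.
  m_3 = 16*1 - 2 = 14, d_3 = (308 - 14^2)/16 = 112/16 = 7, a_3 = floor((17 + 14)/7) = 4.
  m_4 = 7*4 - 14 = 14, d_4 = (308 - 14^2)/7 = 112/7 = 16, a_4 = floor((17 + 14)/16) = 1.
  m_5 = 16*1 - 14 = 2, d_5 = (308 - 2^2)/16 = 304/16 = 19, a_5 = floor((17 + 2)/19) = 1.
  m_6 = 19*1 - 2 = 17, d_6 = (308 - 17^2)/19 = 19/19 = 1, a_6 = floor((17 + 17)/1) = 34.
  m_7 = 1*34 - 17 = 17, d_7 = (308 - 17^2)/1 = 19/1 = 19: (m_7, d_7) = (m_1, d_1) = (17, 19), so from here the quotients repeat a_1, ..., a_6; the period length is 6.
Hence the expansion of sqrt(308) is a_0 = 17 followed by the repeating block 1, 1, 4, 1, 1, 34 (period 6).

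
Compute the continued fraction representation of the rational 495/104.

[4; 1, 3, 6, 4]

Run the Euclidean algorithm on 495 and 104; the successive quotients are the partial quotients a_0, a_1, ... (each step inverts the fractional part left over by the previous one):
  495 = 4*104 + 79, so a_0 = 4.
  104 = 1*79 + 25, so a_1 = 1.
  79 = 3*25 + 4, so a_2 = 3.
  25 = 6*4 + 1, so a_3 = 6.
  4 = 4*1 + 0, so a_4 = 4.
The remainder reaches 0 after 5 divisions, so the expansion has 5 partial quotients, read off in order.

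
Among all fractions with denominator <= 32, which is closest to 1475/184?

Expand x = 1475/184 as a continued fraction with the Euclidean algorithm:
  1475 = 8*184 + 3, so a_0 = 8.
  184 = 61*3 + 1, so a_1 = 61.
  3 = 3*1 + 0, so a_2 = 3.
so x = [8; 61, 3].
Convergents (p_i = a_i*p_{i-1} + p_{i-2}, q_i = a_i*q_{i-1} + q_{i-2} with p_{-2}=0, p_{-1}=1, q_{-2}=1, q_{-1}=0), until the denominator exceeds 32:
  i=0: a_0=8, p_0 = 8*1 + 0 = 8, q_0 = 8*0 + 1 = 1.
  i=1: a_1=61, p_1 = 61*8 + 1 = 489, q_1 = 61*1 + 0 = 61.
q_1 = 61 > 32, so the last convergent with denominator <= 32 is p_0/q_0 = 8/1.
The closest fraction with denominator <= 32 is either p_0/q_0 or the intermediate fraction (k*p_0 + p_{-1})/(k*q_0 + q_{-1}) with the largest k >= 1 whose denominator stays <= 32; these approach x as k grows, and every other convergent or intermediate fraction in range is farther away.
Largest k: floor((32 - q_{-1})/q_0) = floor((32 - 0)/1) = 32 (using the seeds p_{-1} = 1, q_{-1} = 0).
That gives (32*8 + 1)/(32*1 + 0) = 257/32.
Compare the errors: |x - 8/1| = |1475*1 - 8*184|/(184*1) = 3/184, and |x - 257/32| = |1475*32 - 257*184|/(184*32) = 88/5888.
Cross-multiplying, 88*184 = 16192 < 17664 = 3*5888, so 88/5888 is smaller: the intermediate fraction 257/32 is closer to x than 8/1.

257/32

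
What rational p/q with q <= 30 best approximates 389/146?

8/3

Expand x = 389/146 as a continued fraction with the Euclidean algorithm:
  389 = 2*146 + 97, so a_0 = 2.
  146 = 1*97 + 49, so a_1 = 1.
  97 = 1*49 + 48, so a_2 = 1.
  49 = 1*48 + 1, so a_3 = 1.
  48 = 48*1 + 0, so a_4 = 48.
so x = [2; 1, 1, 1, 48].
Convergents (p_i = a_i*p_{i-1} + p_{i-2}, q_i = a_i*q_{i-1} + q_{i-2} with p_{-2}=0, p_{-1}=1, q_{-2}=1, q_{-1}=0), until the denominator exceeds 30:
  i=0: a_0=2, p_0 = 2*1 + 0 = 2, q_0 = 2*0 + 1 = 1.
  i=1: a_1=1, p_1 = 1*2 + 1 = 3, q_1 = 1*1 + 0 = 1.
  i=2: a_2=1, p_2 = 1*3 + 2 = 5, q_2 = 1*1 + 1 = 2.
  i=3: a_3=1, p_3 = 1*5 + 3 = 8, q_3 = 1*2 + 1 = 3.
  i=4: a_4=48, p_4 = 48*8 + 5 = 389, q_4 = 48*3 + 2 = 146.
q_4 = 146 > 30, so the last convergent with denominator <= 30 is p_3/q_3 = 8/3.
The closest fraction with denominator <= 30 is either p_3/q_3 or the intermediate fraction (k*p_3 + p_2)/(k*q_3 + q_2) with the largest k >= 1 whose denominator stays <= 30; these approach x as k grows, and every other convergent or intermediate fraction in range is farther away.
Largest k: floor((30 - q_2)/q_3) = floor((30 - 2)/3) = 9.
That gives (9*8 + 5)/(9*3 + 2) = 77/29.
Compare the errors: |x - 8/3| = |389*3 - 8*146|/(146*3) = 1/438, and |x - 77/29| = |389*29 - 77*146|/(146*29) = 39/4234.
Cross-multiplying, 1*4234 = 4234 < 17082 = 39*438, so 1/438 is smaller: the convergent 8/3 is closer to x than 77/29.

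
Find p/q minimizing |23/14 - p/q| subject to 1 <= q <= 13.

Expand x = 23/14 as a continued fraction with the Euclidean algorithm:
  23 = 1*14 + 9, so a_0 = 1.
  14 = 1*9 + 5, so a_1 = 1.
  9 = 1*5 + 4, so a_2 = 1.
  5 = 1*4 + 1, so a_3 = 1.
  4 = 4*1 + 0, so a_4 = 4.
so x = [1; 1, 1, 1, 4].
Convergents (p_i = a_i*p_{i-1} + p_{i-2}, q_i = a_i*q_{i-1} + q_{i-2} with p_{-2}=0, p_{-1}=1, q_{-2}=1, q_{-1}=0), until the denominator exceeds 13:
  i=0: a_0=1, p_0 = 1*1 + 0 = 1, q_0 = 1*0 + 1 = 1.
  i=1: a_1=1, p_1 = 1*1 + 1 = 2, q_1 = 1*1 + 0 = 1.
  i=2: a_2=1, p_2 = 1*2 + 1 = 3, q_2 = 1*1 + 1 = 2.
  i=3: a_3=1, p_3 = 1*3 + 2 = 5, q_3 = 1*2 + 1 = 3.
  i=4: a_4=4, p_4 = 4*5 + 3 = 23, q_4 = 4*3 + 2 = 14.
q_4 = 14 > 13, so the last convergent with denominator <= 13 is p_3/q_3 = 5/3.
The closest fraction with denominator <= 13 is either p_3/q_3 or the intermediate fraction (k*p_3 + p_2)/(k*q_3 + q_2) with the largest k >= 1 whose denominator stays <= 13; these approach x as k grows, and every other convergent or intermediate fraction in range is farther away.
Largest k: floor((13 - q_2)/q_3) = floor((13 - 2)/3) = 3.
That gives (3*5 + 3)/(3*3 + 2) = 18/11.
Compare the errors: |x - 5/3| = |23*3 - 5*14|/(14*3) = 1/42, and |x - 18/11| = |23*11 - 18*14|/(14*11) = 1/154.
Cross-multiplying, 1*42 = 42 < 154 = 1*154, so 1/154 is smaller: the intermediate fraction 18/11 is closer to x than 5/3.

18/11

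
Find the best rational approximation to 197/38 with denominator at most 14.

57/11

Expand x = 197/38 as a continued fraction with the Euclidean algorithm:
  197 = 5*38 + 7, so a_0 = 5.
  38 = 5*7 + 3, so a_1 = 5.
  7 = 2*3 + 1, so a_2 = 2.
  3 = 3*1 + 0, so a_3 = 3.
so x = [5; 5, 2, 3].
Convergents (p_i = a_i*p_{i-1} + p_{i-2}, q_i = a_i*q_{i-1} + q_{i-2} with p_{-2}=0, p_{-1}=1, q_{-2}=1, q_{-1}=0), until the denominator exceeds 14:
  i=0: a_0=5, p_0 = 5*1 + 0 = 5, q_0 = 5*0 + 1 = 1.
  i=1: a_1=5, p_1 = 5*5 + 1 = 26, q_1 = 5*1 + 0 = 5.
  i=2: a_2=2, p_2 = 2*26 + 5 = 57, q_2 = 2*5 + 1 = 11.
  i=3: a_3=3, p_3 = 3*57 + 26 = 197, q_3 = 3*11 + 5 = 38.
q_3 = 38 > 14, so the last convergent with denominator <= 14 is p_2/q_2 = 57/11.
The closest fraction with denominator <= 14 is either p_2/q_2 or the intermediate fraction (k*p_2 + p_1)/(k*q_2 + q_1) with the largest k >= 1 whose denominator stays <= 14; these approach x as k grows, and every other convergent or intermediate fraction in range is farther away.
Largest k: floor((14 - q_1)/q_2) = floor((14 - 5)/11) = 0.
Since k = 0, no intermediate fraction beyond p_2/q_2 has denominator <= 14, so the convergent 57/11 is the closest (its error is |197*11 - 57*38|/(38*11) = 1/418).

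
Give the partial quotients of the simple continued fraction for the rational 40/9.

[4; 2, 4]

Run the Euclidean algorithm on 40 and 9; the successive quotients are the partial quotients a_0, a_1, ... (each step inverts the fractional part left over by the previous one):
  40 = 4*9 + 4, so a_0 = 4.
  9 = 2*4 + 1, so a_1 = 2.
  4 = 4*1 + 0, so a_2 = 4.
The remainder reaches 0 after 3 divisions, so the expansion has 3 partial quotients, read off in order.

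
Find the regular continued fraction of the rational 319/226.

[1; 2, 2, 3, 13]

Run the Euclidean algorithm on 319 and 226; the successive quotients are the partial quotients a_0, a_1, ... (each step inverts the fractional part left over by the previous one):
  319 = 1*226 + 93, so a_0 = 1.
  226 = 2*93 + 40, so a_1 = 2.
  93 = 2*40 + 13, so a_2 = 2.
  40 = 3*13 + 1, so a_3 = 3.
  13 = 13*1 + 0, so a_4 = 13.
The remainder reaches 0 after 5 divisions, so the expansion has 5 partial quotients, read off in order.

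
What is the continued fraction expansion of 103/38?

[2; 1, 2, 2, 5]

Run the Euclidean algorithm on 103 and 38; the successive quotients are the partial quotients a_0, a_1, ... (each step inverts the fractional part left over by the previous one):
  103 = 2*38 + 27, so a_0 = 2.
  38 = 1*27 + 11, so a_1 = 1.
  27 = 2*11 + 5, so a_2 = 2.
  11 = 2*5 + 1, so a_3 = 2.
  5 = 5*1 + 0, so a_4 = 5.
The remainder reaches 0 after 5 divisions, so the expansion has 5 partial quotients, read off in order.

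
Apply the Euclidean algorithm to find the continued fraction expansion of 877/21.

[41; 1, 3, 5]

Run the Euclidean algorithm on 877 and 21; the successive quotients are the partial quotients a_0, a_1, ... (each step inverts the fractional part left over by the previous one):
  877 = 41*21 + 16, so a_0 = 41.
  21 = 1*16 + 5, so a_1 = 1.
  16 = 3*5 + 1, so a_2 = 3.
  5 = 5*1 + 0, so a_3 = 5.
The remainder reaches 0 after 4 divisions, so the expansion has 4 partial quotients, read off in order.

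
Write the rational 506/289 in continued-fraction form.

Run the Euclidean algorithm on 506 and 289; the successive quotients are the partial quotients a_0, a_1, ... (each step inverts the fractional part left over by the previous one):
  506 = 1*289 + 217, so a_0 = 1.
  289 = 1*217 + 72, so a_1 = 1.
  217 = 3*72 + 1, so a_2 = 3.
  72 = 72*1 + 0, so a_3 = 72.
The remainder reaches 0 after 4 divisions, so the expansion has 4 partial quotients, read off in order.

[1; 1, 3, 72]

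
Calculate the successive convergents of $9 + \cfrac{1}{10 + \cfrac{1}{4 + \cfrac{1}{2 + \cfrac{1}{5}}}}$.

9/1, 91/10, 373/41, 837/92, 4558/501

Using the convergent recurrence p_i = a_i*p_{i-1} + p_{i-2}, q_i = a_i*q_{i-1} + q_{i-2} with p_{-2}=0, p_{-1}=1, q_{-2}=1, q_{-1}=0:
  i=0: a_0=9, p_0 = 9*1 + 0 = 9, q_0 = 9*0 + 1 = 1.
  i=1: a_1=10, p_1 = 10*9 + 1 = 91, q_1 = 10*1 + 0 = 10.
  i=2: a_2=4, p_2 = 4*91 + 9 = 373, q_2 = 4*10 + 1 = 41.
  i=3: a_3=2, p_3 = 2*373 + 91 = 837, q_3 = 2*41 + 10 = 92.
  i=4: a_4=5, p_4 = 5*837 + 373 = 4558, q_4 = 5*92 + 41 = 501.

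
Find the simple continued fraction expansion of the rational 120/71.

Run the Euclidean algorithm on 120 and 71; the successive quotients are the partial quotients a_0, a_1, ... (each step inverts the fractional part left over by the previous one):
  120 = 1*71 + 49, so a_0 = 1.
  71 = 1*49 + 22, so a_1 = 1.
  49 = 2*22 + 5, so a_2 = 2.
  22 = 4*5 + 2, so a_3 = 4.
  5 = 2*2 + 1, so a_4 = 2.
  2 = 2*1 + 0, so a_5 = 2.
The remainder reaches 0 after 6 divisions, so the expansion has 6 partial quotients, read off in order.

[1; 1, 2, 4, 2, 2]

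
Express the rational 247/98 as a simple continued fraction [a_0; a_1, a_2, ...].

[2; 1, 1, 11, 1, 3]

Run the Euclidean algorithm on 247 and 98; the successive quotients are the partial quotients a_0, a_1, ... (each step inverts the fractional part left over by the previous one):
  247 = 2*98 + 51, so a_0 = 2.
  98 = 1*51 + 47, so a_1 = 1.
  51 = 1*47 + 4, so a_2 = 1.
  47 = 11*4 + 3, so a_3 = 11.
  4 = 1*3 + 1, so a_4 = 1.
  3 = 3*1 + 0, so a_5 = 3.
The remainder reaches 0 after 6 divisions, so the expansion has 6 partial quotients, read off in order.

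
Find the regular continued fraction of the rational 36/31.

[1; 6, 5]

Run the Euclidean algorithm on 36 and 31; the successive quotients are the partial quotients a_0, a_1, ... (each step inverts the fractional part left over by the previous one):
  36 = 1*31 + 5, so a_0 = 1.
  31 = 6*5 + 1, so a_1 = 6.
  5 = 5*1 + 0, so a_2 = 5.
The remainder reaches 0 after 3 divisions, so the expansion has 3 partial quotients, read off in order.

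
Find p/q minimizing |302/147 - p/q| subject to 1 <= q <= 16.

33/16

Expand x = 302/147 as a continued fraction with the Euclidean algorithm:
  302 = 2*147 + 8, so a_0 = 2.
  147 = 18*8 + 3, so a_1 = 18.
  8 = 2*3 + 2, so a_2 = 2.
  3 = 1*2 + 1, so a_3 = 1.
  2 = 2*1 + 0, so a_4 = 2.
so x = [2; 18, 2, 1, 2].
Convergents (p_i = a_i*p_{i-1} + p_{i-2}, q_i = a_i*q_{i-1} + q_{i-2} with p_{-2}=0, p_{-1}=1, q_{-2}=1, q_{-1}=0), until the denominator exceeds 16:
  i=0: a_0=2, p_0 = 2*1 + 0 = 2, q_0 = 2*0 + 1 = 1.
  i=1: a_1=18, p_1 = 18*2 + 1 = 37, q_1 = 18*1 + 0 = 18.
q_1 = 18 > 16, so the last convergent with denominator <= 16 is p_0/q_0 = 2/1.
The closest fraction with denominator <= 16 is either p_0/q_0 or the intermediate fraction (k*p_0 + p_{-1})/(k*q_0 + q_{-1}) with the largest k >= 1 whose denominator stays <= 16; these approach x as k grows, and every other convergent or intermediate fraction in range is farther away.
Largest k: floor((16 - q_{-1})/q_0) = floor((16 - 0)/1) = 16 (using the seeds p_{-1} = 1, q_{-1} = 0).
That gives (16*2 + 1)/(16*1 + 0) = 33/16.
Compare the errors: |x - 2/1| = |302*1 - 2*147|/(147*1) = 8/147, and |x - 33/16| = |302*16 - 33*147|/(147*16) = 19/2352.
Cross-multiplying, 19*147 = 2793 < 18816 = 8*2352, so 19/2352 is smaller: the intermediate fraction 33/16 is closer to x than 2/1.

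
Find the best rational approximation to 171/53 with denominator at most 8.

Expand x = 171/53 as a continued fraction with the Euclidean algorithm:
  171 = 3*53 + 12, so a_0 = 3.
  53 = 4*12 + 5, so a_1 = 4.
  12 = 2*5 + 2, so a_2 = 2.
  5 = 2*2 + 1, so a_3 = 2.
  2 = 2*1 + 0, so a_4 = 2.
so x = [3; 4, 2, 2, 2].
Convergents (p_i = a_i*p_{i-1} + p_{i-2}, q_i = a_i*q_{i-1} + q_{i-2} with p_{-2}=0, p_{-1}=1, q_{-2}=1, q_{-1}=0), until the denominator exceeds 8:
  i=0: a_0=3, p_0 = 3*1 + 0 = 3, q_0 = 3*0 + 1 = 1.
  i=1: a_1=4, p_1 = 4*3 + 1 = 13, q_1 = 4*1 + 0 = 4.
  i=2: a_2=2, p_2 = 2*13 + 3 = 29, q_2 = 2*4 + 1 = 9.
q_2 = 9 > 8, so the last convergent with denominator <= 8 is p_1/q_1 = 13/4.
The closest fraction with denominator <= 8 is either p_1/q_1 or the intermediate fraction (k*p_1 + p_0)/(k*q_1 + q_0) with the largest k >= 1 whose denominator stays <= 8; these approach x as k grows, and every other convergent or intermediate fraction in range is farther away.
Largest k: floor((8 - q_0)/q_1) = floor((8 - 1)/4) = 1.
That gives (1*13 + 3)/(1*4 + 1) = 16/5.
Compare the errors: |x - 13/4| = |171*4 - 13*53|/(53*4) = 5/212, and |x - 16/5| = |171*5 - 16*53|/(53*5) = 7/265.
Cross-multiplying, 5*265 = 1325 < 1484 = 7*212, so 5/212 is smaller: the convergent 13/4 is closer to x than 16/5.

13/4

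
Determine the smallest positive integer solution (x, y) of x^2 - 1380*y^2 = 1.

First expand sqrt(1380) as a continued fraction. With x_i = (sqrt(1380) + m_i)/d_i and (m_0, d_0) = (0, 1): a_0 = floor(sqrt(1380)) = 37, since 37^2 = 1369 <= 1380 < 1444 = 38^2.
Iterate m_{i+1} = d_i*a_i - m_i, d_{i+1} = (1380 - m_{i+1}^2)/d_i, a_{i+1} = floor((a_0 + m_{i+1})/d_{i+1}):
  m_1 = 1*37 - 0 = 37, d_1 = (1380 - 37^2)/1 = 11/1 = 11, a_1 = floor((37 + 37)/11) = 6.
  m_2 = 11*6 - 37 = 29, d_2 = (1380 - 29^2)/11 = 539/11 = 49, a_2 = floor((37 + 29)/49) = 1.
  m_3 = 49*1 - 29 = 20, d_3 = (1380 - 20^2)/49 = 980/49 = 20, a_3 = floor((37 + 20)/20) = 2.
  m_4 = 20*2 - 20 = 20, d_4 = (1380 - 20^2)/20 = 980/20 = 49, a_4 = floor((37 + 20)/49) = 1.
  m_5 = 49*1 - 20 = 29, d_5 = (1380 - 29^2)/49 = 539/49 = 11, a_5 = floor((37 + 29)/11) = 6.
  m_6 = 11*6 - 29 = 37, d_6 = (1380 - 37^2)/11 = 11/11 = 1, a_6 = floor((37 + 37)/1) = 74.
  m_7 = 1*74 - 37 = 37, d_7 = (1380 - 37^2)/1 = 11/1 = 11: (m_7, d_7) = (m_1, d_1) = (37, 11), so from here the quotients repeat a_1, ..., a_6; the period length is 6.
So sqrt(1380) = [37; (6, 1, 2, 1, 6, 74)] with period length k = 6.
k is even, so the fundamental solution of x^2 - 1380y^2 = 1 is (p_{k-1}, q_{k-1}) = (p_5, q_5); compute convergents through index 5.
Convergents (p_i = a_i*p_{i-1} + p_{i-2}, q_i = a_i*q_{i-1} + q_{i-2} with p_{-2}=0, p_{-1}=1, q_{-2}=1, q_{-1}=0):
  i=0: a_0=37, p_0 = 37*1 + 0 = 37, q_0 = 37*0 + 1 = 1.
  i=1: a_1=6, p_1 = 6*37 + 1 = 223, q_1 = 6*1 + 0 = 6.
  i=2: a_2=1, p_2 = 1*223 + 37 = 260, q_2 = 1*6 + 1 = 7.
  i=3: a_3=2, p_3 = 2*260 + 223 = 743, q_3 = 2*7 + 6 = 20.
  i=4: a_4=1, p_4 = 1*743 + 260 = 1003, q_4 = 1*20 + 7 = 27.
  i=5: a_5=6, p_5 = 6*1003 + 743 = 6761, q_5 = 6*27 + 20 = 182.
Check: 6761^2 - 1380*182^2 = 45711121 - 45711120 = 1, so (x, y) = (6761, 182) solves the equation, and by the theorem it is the least positive solution.

(x, y) = (6761, 182)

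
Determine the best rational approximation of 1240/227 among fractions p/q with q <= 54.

295/54

Expand x = 1240/227 as a continued fraction with the Euclidean algorithm:
  1240 = 5*227 + 105, so a_0 = 5.
  227 = 2*105 + 17, so a_1 = 2.
  105 = 6*17 + 3, so a_2 = 6.
  17 = 5*3 + 2, so a_3 = 5.
  3 = 1*2 + 1, so a_4 = 1.
  2 = 2*1 + 0, so a_5 = 2.
so x = [5; 2, 6, 5, 1, 2].
Convergents (p_i = a_i*p_{i-1} + p_{i-2}, q_i = a_i*q_{i-1} + q_{i-2} with p_{-2}=0, p_{-1}=1, q_{-2}=1, q_{-1}=0), until the denominator exceeds 54:
  i=0: a_0=5, p_0 = 5*1 + 0 = 5, q_0 = 5*0 + 1 = 1.
  i=1: a_1=2, p_1 = 2*5 + 1 = 11, q_1 = 2*1 + 0 = 2.
  i=2: a_2=6, p_2 = 6*11 + 5 = 71, q_2 = 6*2 + 1 = 13.
  i=3: a_3=5, p_3 = 5*71 + 11 = 366, q_3 = 5*13 + 2 = 67.
q_3 = 67 > 54, so the last convergent with denominator <= 54 is p_2/q_2 = 71/13.
The closest fraction with denominator <= 54 is either p_2/q_2 or the intermediate fraction (k*p_2 + p_1)/(k*q_2 + q_1) with the largest k >= 1 whose denominator stays <= 54; these approach x as k grows, and every other convergent or intermediate fraction in range is farther away.
Largest k: floor((54 - q_1)/q_2) = floor((54 - 2)/13) = 4.
That gives (4*71 + 11)/(4*13 + 2) = 295/54.
Compare the errors: |x - 71/13| = |1240*13 - 71*227|/(227*13) = 3/2951, and |x - 295/54| = |1240*54 - 295*227|/(227*54) = 5/12258.
Cross-multiplying, 5*2951 = 14755 < 36774 = 3*12258, so 5/12258 is smaller: the intermediate fraction 295/54 is closer to x than 71/13.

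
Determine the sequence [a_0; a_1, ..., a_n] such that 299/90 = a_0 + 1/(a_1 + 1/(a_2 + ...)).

[3; 3, 9, 1, 2]

Run the Euclidean algorithm on 299 and 90; the successive quotients are the partial quotients a_0, a_1, ... (each step inverts the fractional part left over by the previous one):
  299 = 3*90 + 29, so a_0 = 3.
  90 = 3*29 + 3, so a_1 = 3.
  29 = 9*3 + 2, so a_2 = 9.
  3 = 1*2 + 1, so a_3 = 1.
  2 = 2*1 + 0, so a_4 = 2.
The remainder reaches 0 after 5 divisions, so the expansion has 5 partial quotients, read off in order.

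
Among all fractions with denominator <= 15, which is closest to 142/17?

Expand x = 142/17 as a continued fraction with the Euclidean algorithm:
  142 = 8*17 + 6, so a_0 = 8.
  17 = 2*6 + 5, so a_1 = 2.
  6 = 1*5 + 1, so a_2 = 1.
  5 = 5*1 + 0, so a_3 = 5.
so x = [8; 2, 1, 5].
Convergents (p_i = a_i*p_{i-1} + p_{i-2}, q_i = a_i*q_{i-1} + q_{i-2} with p_{-2}=0, p_{-1}=1, q_{-2}=1, q_{-1}=0), until the denominator exceeds 15:
  i=0: a_0=8, p_0 = 8*1 + 0 = 8, q_0 = 8*0 + 1 = 1.
  i=1: a_1=2, p_1 = 2*8 + 1 = 17, q_1 = 2*1 + 0 = 2.
  i=2: a_2=1, p_2 = 1*17 + 8 = 25, q_2 = 1*2 + 1 = 3.
  i=3: a_3=5, p_3 = 5*25 + 17 = 142, q_3 = 5*3 + 2 = 17.
q_3 = 17 > 15, so the last convergent with denominator <= 15 is p_2/q_2 = 25/3.
The closest fraction with denominator <= 15 is either p_2/q_2 or the intermediate fraction (k*p_2 + p_1)/(k*q_2 + q_1) with the largest k >= 1 whose denominator stays <= 15; these approach x as k grows, and every other convergent or intermediate fraction in range is farther away.
Largest k: floor((15 - q_1)/q_2) = floor((15 - 2)/3) = 4.
That gives (4*25 + 17)/(4*3 + 2) = 117/14.
Compare the errors: |x - 25/3| = |142*3 - 25*17|/(17*3) = 1/51, and |x - 117/14| = |142*14 - 117*17|/(17*14) = 1/238.
Cross-multiplying, 1*51 = 51 < 238 = 1*238, so 1/238 is smaller: the intermediate fraction 117/14 is closer to x than 25/3.

117/14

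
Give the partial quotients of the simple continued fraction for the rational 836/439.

Run the Euclidean algorithm on 836 and 439; the successive quotients are the partial quotients a_0, a_1, ... (each step inverts the fractional part left over by the previous one):
  836 = 1*439 + 397, so a_0 = 1.
  439 = 1*397 + 42, so a_1 = 1.
  397 = 9*42 + 19, so a_2 = 9.
  42 = 2*19 + 4, so a_3 = 2.
  19 = 4*4 + 3, so a_4 = 4.
  4 = 1*3 + 1, so a_5 = 1.
  3 = 3*1 + 0, so a_6 = 3.
The remainder reaches 0 after 7 divisions, so the expansion has 7 partial quotients, read off in order.

[1; 1, 9, 2, 4, 1, 3]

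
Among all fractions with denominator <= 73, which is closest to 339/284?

Expand x = 339/284 as a continued fraction with the Euclidean algorithm:
  339 = 1*284 + 55, so a_0 = 1.
  284 = 5*55 + 9, so a_1 = 5.
  55 = 6*9 + 1, so a_2 = 6.
  9 = 9*1 + 0, so a_3 = 9.
so x = [1; 5, 6, 9].
Convergents (p_i = a_i*p_{i-1} + p_{i-2}, q_i = a_i*q_{i-1} + q_{i-2} with p_{-2}=0, p_{-1}=1, q_{-2}=1, q_{-1}=0), until the denominator exceeds 73:
  i=0: a_0=1, p_0 = 1*1 + 0 = 1, q_0 = 1*0 + 1 = 1.
  i=1: a_1=5, p_1 = 5*1 + 1 = 6, q_1 = 5*1 + 0 = 5.
  i=2: a_2=6, p_2 = 6*6 + 1 = 37, q_2 = 6*5 + 1 = 31.
  i=3: a_3=9, p_3 = 9*37 + 6 = 339, q_3 = 9*31 + 5 = 284.
q_3 = 284 > 73, so the last convergent with denominator <= 73 is p_2/q_2 = 37/31.
The closest fraction with denominator <= 73 is either p_2/q_2 or the intermediate fraction (k*p_2 + p_1)/(k*q_2 + q_1) with the largest k >= 1 whose denominator stays <= 73; these approach x as k grows, and every other convergent or intermediate fraction in range is farther away.
Largest k: floor((73 - q_1)/q_2) = floor((73 - 5)/31) = 2.
That gives (2*37 + 6)/(2*31 + 5) = 80/67.
Compare the errors: |x - 37/31| = |339*31 - 37*284|/(284*31) = 1/8804, and |x - 80/67| = |339*67 - 80*284|/(284*67) = 7/19028.
Cross-multiplying, 1*19028 = 19028 < 61628 = 7*8804, so 1/8804 is smaller: the convergent 37/31 is closer to x than 80/67.

37/31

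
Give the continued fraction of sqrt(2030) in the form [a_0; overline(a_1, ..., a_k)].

[45; overline(18, 90)]

Write x_i = (sqrt(2030) + m_i)/d_i with (m_0, d_0) = (0, 1). a_0 = floor(sqrt(2030)) = 45, since 45^2 = 2025 <= 2030 < 2116 = 46^2.
Iterate m_{i+1} = d_i*a_i - m_i, d_{i+1} = (2030 - m_{i+1}^2)/d_i, a_{i+1} = floor((a_0 + m_{i+1})/d_{i+1}):
  m_1 = 1*45 - 0 = 45, d_1 = (2030 - 45^2)/1 = 5/1 = 5, a_1 = floor((45 + 45)/5) = 18.
  m_2 = 5*18 - 45 = 45, d_2 = (2030 - 45^2)/5 = 5/5 = 1, a_2 = floor((45 + 45)/1) = 90.
  m_3 = 1*90 - 45 = 45, d_3 = (2030 - 45^2)/1 = 5/1 = 5: (m_3, d_3) = (m_1, d_1) = (45, 5), so from here the quotients repeat a_1, a_2; the period length is 2.
Hence the expansion of sqrt(2030) is a_0 = 45 followed by the repeating block 18, 90 (period 2).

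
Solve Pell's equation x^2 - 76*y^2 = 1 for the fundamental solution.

First expand sqrt(76) as a continued fraction. With x_i = (sqrt(76) + m_i)/d_i and (m_0, d_0) = (0, 1): a_0 = floor(sqrt(76)) = 8, since 8^2 = 64 <= 76 < 81 = 9^2.
Iterate m_{i+1} = d_i*a_i - m_i, d_{i+1} = (76 - m_{i+1}^2)/d_i, a_{i+1} = floor((a_0 + m_{i+1})/d_{i+1}):
  m_1 = 1*8 - 0 = 8, d_1 = (76 - 8^2)/1 = 12/1 = 12, a_1 = floor((8 + 8)/12) = 1.
  m_2 = 12*1 - 8 = 4, d_2 = (76 - 4^2)/12 = 60/12 = 5, a_2 = floor((8 + 4)/5) = 2.
  m_3 = 5*2 - 4 = 6, d_3 = (76 - 6^2)/5 = 40/5 = 8, a_3 = floor((8 + 6)/8) = 1.
  m_4 = 8*1 - 6 = 2, d_4 = (76 - 2^2)/8 = 72/8 = 9, a_4 = floor((8 + 2)/9) = 1.
  m_5 = 9*1 - 2 = 7, d_5 = (76 - 7^2)/9 = 27/9 = 3, a_5 = floor((8 + 7)/3) = 5.
  m_6 = 3*5 - 7 = 8, d_6 = (76 - 8^2)/3 = 12/3 = 4, a_6 = floor((8 + 8)/4) = 4.
  m_7 = 4*4 - 8 = 8, d_7 = (76 - 8^2)/4 = 12/4 = 3, a_7 = floor((8 + 8)/3) = 5.
  m_8 = 3*5 - 8 = 7, d_8 = (76 - 7^2)/3 = 27/3 = 9, a_8 = floor((8 + 7)/9) = 1.
  m_9 = 9*1 - 7 = 2, d_9 = (76 - 2^2)/9 = 72/9 = 8, a_9 = floor((8 + 2)/8) = 1.
  m_10 = 8*1 - 2 = 6, d_10 = (76 - 6^2)/8 = 40/8 = 5, a_10 = floor((8 + 6)/5) = 2.
  m_11 = 5*2 - 6 = 4, d_11 = (76 - 4^2)/5 = 60/5 = 12, a_11 = floor((8 + 4)/12) = 1.
  m_12 = 12*1 - 4 = 8, d_12 = (76 - 8^2)/12 = 12/12 = 1, a_12 = floor((8 + 8)/1) = 16.
  m_13 = 1*16 - 8 = 8, d_13 = (76 - 8^2)/1 = 12/1 = 12: (m_13, d_13) = (m_1, d_1) = (8, 12), so from here the quotients repeat a_1, ..., a_12; the period length is 12.
So sqrt(76) = [8; (1, 2, 1, 1, 5, 4, 5, 1, 1, 2, 1, 16)] with period length k = 12.
k is even, so the fundamental solution of x^2 - 76y^2 = 1 is (p_{k-1}, q_{k-1}) = (p_11, q_11); compute convergents through index 11.
Convergents (p_i = a_i*p_{i-1} + p_{i-2}, q_i = a_i*q_{i-1} + q_{i-2} with p_{-2}=0, p_{-1}=1, q_{-2}=1, q_{-1}=0):
  i=0: a_0=8, p_0 = 8*1 + 0 = 8, q_0 = 8*0 + 1 = 1.
  i=1: a_1=1, p_1 = 1*8 + 1 = 9, q_1 = 1*1 + 0 = 1.
  i=2: a_2=2, p_2 = 2*9 + 8 = 26, q_2 = 2*1 + 1 = 3.
  i=3: a_3=1, p_3 = 1*26 + 9 = 35, q_3 = 1*3 + 1 = 4.
  i=4: a_4=1, p_4 = 1*35 + 26 = 61, q_4 = 1*4 + 3 = 7.
  i=5: a_5=5, p_5 = 5*61 + 35 = 340, q_5 = 5*7 + 4 = 39.
  i=6: a_6=4, p_6 = 4*340 + 61 = 1421, q_6 = 4*39 + 7 = 163.
  i=7: a_7=5, p_7 = 5*1421 + 340 = 7445, q_7 = 5*163 + 39 = 854.
  i=8: a_8=1, p_8 = 1*7445 + 1421 = 8866, q_8 = 1*854 + 163 = 1017.
  i=9: a_9=1, p_9 = 1*8866 + 7445 = 16311, q_9 = 1*1017 + 854 = 1871.
  i=10: a_10=2, p_10 = 2*16311 + 8866 = 41488, q_10 = 2*1871 + 1017 = 4759.
  i=11: a_11=1, p_11 = 1*41488 + 16311 = 57799, q_11 = 1*4759 + 1871 = 6630.
Check: 57799^2 - 76*6630^2 = 3340724401 - 3340724400 = 1, so (x, y) = (57799, 6630) solves the equation, and by the theorem it is the least positive solution.

(x, y) = (57799, 6630)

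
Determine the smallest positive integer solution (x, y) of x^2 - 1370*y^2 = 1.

(x, y) = (2739, 74)

First expand sqrt(1370) as a continued fraction. With x_i = (sqrt(1370) + m_i)/d_i and (m_0, d_0) = (0, 1): a_0 = floor(sqrt(1370)) = 37, since 37^2 = 1369 <= 1370 < 1444 = 38^2.
Iterate m_{i+1} = d_i*a_i - m_i, d_{i+1} = (1370 - m_{i+1}^2)/d_i, a_{i+1} = floor((a_0 + m_{i+1})/d_{i+1}):
  m_1 = 1*37 - 0 = 37, d_1 = (1370 - 37^2)/1 = 1/1 = 1, a_1 = floor((37 + 37)/1) = 74.
  m_2 = 1*74 - 37 = 37, d_2 = (1370 - 37^2)/1 = 1/1 = 1: (m_2, d_2) = (m_1, d_1) = (37, 1), so from here the quotient a_1 repeats; the period length is 1.
So sqrt(1370) = [37; (74)] with period length k = 1.
k is odd, so (p_{k-1}, q_{k-1}) only solves x^2 - 1370y^2 = -1 and the fundamental solution of x^2 - 1370y^2 = 1 is (p_{2k-1}, q_{2k-1}) = (p_1, q_1); compute convergents through index 1, running through the period twice.
Convergents (p_i = a_i*p_{i-1} + p_{i-2}, q_i = a_i*q_{i-1} + q_{i-2} with p_{-2}=0, p_{-1}=1, q_{-2}=1, q_{-1}=0):
  i=0: a_0=37, p_0 = 37*1 + 0 = 37, q_0 = 37*0 + 1 = 1.
  i=1: a_1=74, p_1 = 74*37 + 1 = 2739, q_1 = 74*1 + 0 = 74.
Indeed p_0^2 - 1370*q_0^2 = 1369 - 1370 = -1, not +1.
Check: 2739^2 - 1370*74^2 = 7502121 - 7502120 = 1, so (x, y) = (2739, 74) solves the equation, and by the theorem it is the least positive solution.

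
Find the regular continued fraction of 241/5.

[48; 5]

Run the Euclidean algorithm on 241 and 5; the successive quotients are the partial quotients a_0, a_1, ... (each step inverts the fractional part left over by the previous one):
  241 = 48*5 + 1, so a_0 = 48.
  5 = 5*1 + 0, so a_1 = 5.
The remainder reaches 0 after 2 divisions, so the expansion has 2 partial quotients, read off in order.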